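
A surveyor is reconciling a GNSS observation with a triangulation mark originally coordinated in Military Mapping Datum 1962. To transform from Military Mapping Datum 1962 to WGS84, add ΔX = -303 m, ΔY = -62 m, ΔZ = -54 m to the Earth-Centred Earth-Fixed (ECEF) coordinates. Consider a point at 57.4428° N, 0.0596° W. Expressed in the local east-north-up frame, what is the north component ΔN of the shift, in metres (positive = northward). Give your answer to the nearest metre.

The local north axis is (−sin φ cos λ, −sin φ sin λ, cos φ), giving ΔN = 255.385 − 0.054 − 29.060 = 226.27 m.

ΔN = 226 m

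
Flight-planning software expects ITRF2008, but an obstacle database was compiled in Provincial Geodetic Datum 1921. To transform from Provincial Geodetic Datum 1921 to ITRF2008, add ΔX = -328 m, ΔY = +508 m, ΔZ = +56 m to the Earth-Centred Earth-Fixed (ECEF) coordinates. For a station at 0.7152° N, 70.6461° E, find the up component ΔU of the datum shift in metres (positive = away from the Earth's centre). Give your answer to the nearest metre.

The local up (radial) axis is (cos φ cos λ, cos φ sin λ, sin φ), giving ΔU = -108.691 + 479.255 + 0.699 = 371.26 m.

ΔU = 371 m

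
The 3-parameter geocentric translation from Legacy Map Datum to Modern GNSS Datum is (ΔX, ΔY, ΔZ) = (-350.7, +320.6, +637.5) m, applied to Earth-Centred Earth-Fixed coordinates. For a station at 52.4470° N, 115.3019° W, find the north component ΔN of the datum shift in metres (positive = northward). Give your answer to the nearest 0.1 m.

ΔN = 499.5 m

The local north axis is (−sin φ cos λ, −sin φ sin λ, cos φ), giving ΔN = -118.827 + 229.786 + 388.553 = 499.51 m.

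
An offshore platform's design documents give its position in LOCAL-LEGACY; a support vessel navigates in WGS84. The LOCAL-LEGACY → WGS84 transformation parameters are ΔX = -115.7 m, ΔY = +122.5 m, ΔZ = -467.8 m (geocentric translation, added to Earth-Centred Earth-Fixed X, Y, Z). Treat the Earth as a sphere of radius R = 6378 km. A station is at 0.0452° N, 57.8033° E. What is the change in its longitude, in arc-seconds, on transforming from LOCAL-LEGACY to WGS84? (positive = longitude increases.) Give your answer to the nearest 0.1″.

sin φ = 0.000789, cos φ = 1.000000, sin λ = 0.846224, cos λ = 0.532828.
East component: ΔE = −sin λ·ΔX + cos λ·ΔY = −(0.846224)(-115.7) + (0.532828)(122.5) = 163.18 m.
1° of latitude spans πR/180 = 111317 m; at latitude φ, 1° of longitude spans that × cos φ = 111317.1 m, so Δλ = 163.18 / 111317.1 × 3600 = 5.277″.

Δλ = 5.3″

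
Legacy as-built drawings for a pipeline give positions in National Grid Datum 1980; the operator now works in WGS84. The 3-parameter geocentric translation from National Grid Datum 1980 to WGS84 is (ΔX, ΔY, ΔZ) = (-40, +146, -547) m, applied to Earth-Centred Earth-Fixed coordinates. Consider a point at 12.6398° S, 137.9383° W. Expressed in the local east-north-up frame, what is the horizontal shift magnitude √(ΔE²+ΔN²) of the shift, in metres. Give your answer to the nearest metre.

565 m

The local east axis at (φ, λ) is (−sin λ, cos λ, 0), so ΔE = −sin(-137.9383°)·(-40) + cos(-137.9383°)·146 = -135.19 m.
The local north axis is (−sin φ cos λ, −sin φ sin λ, cos φ), giving ΔN = 6.498 − 21.403 − 533.743 = -548.65 m.
Horizontal magnitude = √(ΔE² + ΔN²) = √((-135.19)² + (-548.65)²) = 565.06 m.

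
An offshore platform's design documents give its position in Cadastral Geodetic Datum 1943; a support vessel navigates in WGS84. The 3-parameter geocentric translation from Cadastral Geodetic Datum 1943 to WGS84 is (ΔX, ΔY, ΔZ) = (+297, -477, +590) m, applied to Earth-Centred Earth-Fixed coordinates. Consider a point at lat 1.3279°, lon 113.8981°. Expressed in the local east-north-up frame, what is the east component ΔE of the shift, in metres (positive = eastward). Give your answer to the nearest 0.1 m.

ΔE = -78.3 m

At φ = 1.3279°, λ = 113.8981°: sin φ = 0.023174, cos φ = 0.999731, sin λ = 0.914267, cos λ = -0.405111.
ΔE = −sin λ·ΔX + cos λ·ΔY = −(0.914267)·(297) + (-0.405111)·(-477) = -78.30 m.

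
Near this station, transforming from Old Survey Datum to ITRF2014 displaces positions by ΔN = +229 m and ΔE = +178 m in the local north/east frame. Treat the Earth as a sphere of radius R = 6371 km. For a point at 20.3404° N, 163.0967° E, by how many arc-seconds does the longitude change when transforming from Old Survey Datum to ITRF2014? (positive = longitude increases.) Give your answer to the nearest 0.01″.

Δλ = 6.15″

At latitude 20.3404°, cos φ = 0.937644.
One radian of longitude at latitude φ spans R cos φ, so Δλ = ΔE / (R cos φ) = 178.0 / (6371000 × 0.937644) = 2.9797e-05 rad = 6.146″.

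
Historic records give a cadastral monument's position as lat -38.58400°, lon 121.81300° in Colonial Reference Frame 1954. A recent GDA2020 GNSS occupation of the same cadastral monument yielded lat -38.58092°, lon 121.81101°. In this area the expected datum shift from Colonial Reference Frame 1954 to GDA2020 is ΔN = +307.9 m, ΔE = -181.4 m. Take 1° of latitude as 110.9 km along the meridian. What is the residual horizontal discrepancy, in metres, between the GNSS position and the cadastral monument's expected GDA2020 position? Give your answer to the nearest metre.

35 m

Observed coordinate differences: Δφ = +0.00308°, Δλ = -0.00199°.
Converting to metres (1° lat = 110900 m, cos φ = 0.781695): observed ΔN = 341.6 m, observed ΔE = -172.5 m.
Subtracting the expected shift leaves a residual of 341.6 − (307.9) = 33.7 m north and -172.5 − (-181.4) = 8.9 m east.
Residual distance = √(33.7² + 8.9²) = 34.8 m.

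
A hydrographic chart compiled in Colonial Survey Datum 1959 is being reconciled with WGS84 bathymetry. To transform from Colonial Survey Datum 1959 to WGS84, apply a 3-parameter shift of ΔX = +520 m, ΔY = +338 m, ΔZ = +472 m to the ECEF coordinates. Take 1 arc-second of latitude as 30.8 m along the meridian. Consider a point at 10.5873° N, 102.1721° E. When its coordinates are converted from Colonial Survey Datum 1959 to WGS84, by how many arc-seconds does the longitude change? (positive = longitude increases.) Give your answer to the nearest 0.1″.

sin φ = 0.183733, cos φ = 0.982976, sin λ = 0.977519, cos λ = -0.210849.
East component: ΔE = −sin λ·ΔX + cos λ·ΔY = −(0.977519)(520) + (-0.210849)(338) = -579.58 m.
1° of latitude spans 3600 × 30.80 = 110880 m; at latitude φ, 1° of longitude spans that × cos φ = 108992.4 m, so Δλ = -579.58 / 108992.4 × 3600 = -19.143″.

Δλ = -19.1″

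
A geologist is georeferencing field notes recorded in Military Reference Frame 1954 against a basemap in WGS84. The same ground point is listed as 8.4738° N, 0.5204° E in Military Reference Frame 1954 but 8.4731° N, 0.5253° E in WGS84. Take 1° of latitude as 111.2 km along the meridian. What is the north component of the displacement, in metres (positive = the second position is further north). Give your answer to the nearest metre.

Δφ = 8.4731° − 8.4738° = -0.0007°; Δλ = 0.5253° − 0.5204° = +0.0049°.
ΔN = Δφ × 111200 = -77.8 m; ΔE = Δλ × 111200 × cos(8.4738°) = +0.0049 × 111200 × 0.989083 = 538.9 m.

ΔN = -78 m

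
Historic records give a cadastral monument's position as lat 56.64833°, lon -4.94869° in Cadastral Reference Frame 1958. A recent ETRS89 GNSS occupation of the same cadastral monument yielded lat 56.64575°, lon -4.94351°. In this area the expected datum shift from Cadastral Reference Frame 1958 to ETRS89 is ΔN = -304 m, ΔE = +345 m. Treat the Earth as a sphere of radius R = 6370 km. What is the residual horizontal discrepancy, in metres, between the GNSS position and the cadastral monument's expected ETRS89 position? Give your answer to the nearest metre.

Observed coordinate differences: Δφ = -0.00258°, Δλ = +0.00518°.
Converting to metres (1° lat = 111177 m, cos φ = 0.549776): observed ΔN = -286.8 m, observed ΔE = 316.6 m.
Subtracting the expected shift leaves a residual of -286.8 − (-304) = 17.2 m north and 316.6 − (345) = -28.4 m east.
Residual distance = √(17.2² + (-28.4)²) = 33.2 m.

33 m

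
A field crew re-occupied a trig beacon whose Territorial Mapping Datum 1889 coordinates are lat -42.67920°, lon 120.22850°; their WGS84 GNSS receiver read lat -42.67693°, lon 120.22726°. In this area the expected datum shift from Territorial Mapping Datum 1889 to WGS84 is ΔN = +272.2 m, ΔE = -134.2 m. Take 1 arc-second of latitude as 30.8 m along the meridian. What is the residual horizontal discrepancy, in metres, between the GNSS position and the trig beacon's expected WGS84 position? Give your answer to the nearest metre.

Observed coordinate differences: Δφ = +0.00227°, Δλ = -0.00124°.
Converting to metres (1° lat = 110880 m, cos φ = 0.735161): observed ΔN = 251.7 m, observed ΔE = -101.1 m.
Subtracting the expected shift leaves a residual of 251.7 − (272.2) = -20.5 m north and -101.1 − (-134.2) = 33.1 m east.
Residual distance = √((-20.5)² + 33.1²) = 39.0 m.

39 m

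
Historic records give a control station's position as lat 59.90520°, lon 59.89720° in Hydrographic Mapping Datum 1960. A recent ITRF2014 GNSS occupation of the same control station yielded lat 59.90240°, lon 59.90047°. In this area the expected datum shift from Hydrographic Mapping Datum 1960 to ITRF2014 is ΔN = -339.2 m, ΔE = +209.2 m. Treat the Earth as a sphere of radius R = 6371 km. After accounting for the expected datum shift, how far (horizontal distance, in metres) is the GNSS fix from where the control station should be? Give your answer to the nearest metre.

39 m

Observed coordinate differences: Δφ = -0.00280°, Δλ = +0.00327°.
Converting to metres (1° lat = 111195 m, cos φ = 0.501432): observed ΔN = -311.3 m, observed ΔE = 182.3 m.
Subtracting the expected shift leaves a residual of -311.3 − (-339.2) = 27.9 m north and 182.3 − (209.2) = -26.9 m east.
Residual distance = √(27.9² + (-26.9)²) = 38.7 m.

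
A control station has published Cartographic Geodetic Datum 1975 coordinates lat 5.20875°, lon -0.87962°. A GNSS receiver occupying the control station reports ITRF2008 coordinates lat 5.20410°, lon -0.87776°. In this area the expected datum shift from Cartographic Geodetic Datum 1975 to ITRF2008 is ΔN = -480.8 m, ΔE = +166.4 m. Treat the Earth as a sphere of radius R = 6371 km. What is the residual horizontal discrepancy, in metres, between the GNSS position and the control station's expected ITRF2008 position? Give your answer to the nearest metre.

54 m

Observed coordinate differences: Δφ = -0.00465°, Δλ = +0.00186°.
Converting to metres (1° lat = 111195 m, cos φ = 0.995871): observed ΔN = -517.1 m, observed ΔE = 206.0 m.
Subtracting the expected shift leaves a residual of -517.1 − (-480.8) = -36.3 m north and 206.0 − (166.4) = 39.6 m east.
Residual distance = √((-36.3)² + 39.6²) = 53.7 m.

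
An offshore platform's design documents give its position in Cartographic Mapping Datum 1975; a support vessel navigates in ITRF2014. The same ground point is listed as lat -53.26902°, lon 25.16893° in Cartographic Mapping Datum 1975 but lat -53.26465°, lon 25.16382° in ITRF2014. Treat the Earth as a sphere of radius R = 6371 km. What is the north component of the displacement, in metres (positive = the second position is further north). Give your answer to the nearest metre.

Δφ = -53.26465° − -53.26902° = +0.00437°; Δλ = 25.16382° − 25.16893° = -0.00511°.
1° along a meridian = πR/180 = 111195 m.
ΔN = Δφ × 111195 = 485.9 m; ΔE = Δλ × 111195 × cos(-53.26902°) = -0.00511 × 111195 × 0.598059 = -339.8 m.

ΔN = 486 m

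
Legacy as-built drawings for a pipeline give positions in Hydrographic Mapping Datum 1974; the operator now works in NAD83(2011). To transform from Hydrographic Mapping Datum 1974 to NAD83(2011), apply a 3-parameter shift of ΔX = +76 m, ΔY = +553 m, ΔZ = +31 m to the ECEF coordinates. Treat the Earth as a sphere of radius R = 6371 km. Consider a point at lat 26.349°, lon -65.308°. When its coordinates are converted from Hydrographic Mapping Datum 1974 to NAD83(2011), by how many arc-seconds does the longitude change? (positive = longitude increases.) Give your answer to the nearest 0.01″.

Δλ = 10.84″

sin φ = 0.443838, cos φ = 0.896107, sin λ = -0.908567, cos λ = 0.417740.
East component: ΔE = −sin λ·ΔX + cos λ·ΔY = −(-0.908567)(76) + (0.417740)(553) = 300.06 m.
1° of latitude spans πR/180 = 111195 m; at latitude φ, 1° of longitude spans that × cos φ = 99642.6 m, so Δλ = 300.06 / 99642.6 × 3600 = 10.841″.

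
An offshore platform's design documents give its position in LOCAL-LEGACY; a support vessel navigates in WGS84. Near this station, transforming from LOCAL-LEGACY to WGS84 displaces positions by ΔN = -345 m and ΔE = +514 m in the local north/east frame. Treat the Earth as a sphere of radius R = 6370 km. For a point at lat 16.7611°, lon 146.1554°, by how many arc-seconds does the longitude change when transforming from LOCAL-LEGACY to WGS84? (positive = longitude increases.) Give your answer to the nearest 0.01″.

At latitude 16.7611°, cos φ = 0.957516.
One radian of longitude at latitude φ spans R cos φ, so Δλ = ΔE / (R cos φ) = 514.0 / (6370000 × 0.957516) = 8.4271e-05 rad = 17.382″.

Δλ = 17.38″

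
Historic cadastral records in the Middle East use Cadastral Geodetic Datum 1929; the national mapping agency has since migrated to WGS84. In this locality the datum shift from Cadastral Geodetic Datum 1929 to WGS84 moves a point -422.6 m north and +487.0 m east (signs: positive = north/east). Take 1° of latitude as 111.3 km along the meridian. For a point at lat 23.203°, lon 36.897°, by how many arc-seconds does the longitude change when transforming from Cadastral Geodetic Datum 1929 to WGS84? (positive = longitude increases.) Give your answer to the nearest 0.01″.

Δλ = 17.14″

At latitude 23.203°, cos φ = 0.919115.
1° of longitude at this latitude = 111.3 × cos φ = 102.30 km, so Δλ = 487.0 / 102297.5 = 0.0047606° = 17.138″.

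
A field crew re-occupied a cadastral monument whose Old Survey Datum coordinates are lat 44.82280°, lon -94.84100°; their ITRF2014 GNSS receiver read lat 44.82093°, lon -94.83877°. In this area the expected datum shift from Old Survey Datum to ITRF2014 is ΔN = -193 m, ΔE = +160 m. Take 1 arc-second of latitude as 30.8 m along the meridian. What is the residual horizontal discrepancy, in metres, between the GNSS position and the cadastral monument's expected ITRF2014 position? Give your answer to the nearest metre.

21 m

Observed coordinate differences: Δφ = -0.00187°, Δλ = +0.00223°.
Converting to metres (1° lat = 110880 m, cos φ = 0.709290): observed ΔN = -207.3 m, observed ΔE = 175.4 m.
Subtracting the expected shift leaves a residual of -207.3 − (-193) = -14.3 m north and 175.4 − (160) = 15.4 m east.
Residual distance = √((-14.3)² + 15.4²) = 21.0 m.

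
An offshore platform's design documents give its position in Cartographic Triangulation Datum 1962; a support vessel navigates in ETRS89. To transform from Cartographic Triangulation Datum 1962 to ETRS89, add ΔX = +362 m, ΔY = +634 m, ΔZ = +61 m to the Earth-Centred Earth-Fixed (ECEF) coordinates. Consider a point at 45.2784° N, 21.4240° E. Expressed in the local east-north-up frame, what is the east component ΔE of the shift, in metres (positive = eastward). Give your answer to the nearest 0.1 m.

ΔE = 458.0 m

The local east axis at (φ, λ) is (−sin λ, cos λ, 0), so ΔE = −sin(21.4240°)·362 + cos(21.4240°)·634 = 457.97 m.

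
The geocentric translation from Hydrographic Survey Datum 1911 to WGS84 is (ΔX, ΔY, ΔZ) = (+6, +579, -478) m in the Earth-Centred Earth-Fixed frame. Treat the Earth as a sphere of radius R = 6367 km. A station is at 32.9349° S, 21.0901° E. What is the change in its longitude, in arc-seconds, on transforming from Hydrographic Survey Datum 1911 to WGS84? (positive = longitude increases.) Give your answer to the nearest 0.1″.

Δλ = 20.8″

sin φ = -0.543686, cos φ = 0.839289, sin λ = 0.359836, cos λ = 0.933016.
East component: ΔE = −sin λ·ΔX + cos λ·ΔY = −(0.359836)(6) + (0.933016)(579) = 538.06 m.
1° of latitude spans πR/180 = 111125 m; at latitude φ, 1° of longitude spans that × cos φ = 93266.1 m, so Δλ = 538.06 / 93266.1 × 3600 = 20.769″.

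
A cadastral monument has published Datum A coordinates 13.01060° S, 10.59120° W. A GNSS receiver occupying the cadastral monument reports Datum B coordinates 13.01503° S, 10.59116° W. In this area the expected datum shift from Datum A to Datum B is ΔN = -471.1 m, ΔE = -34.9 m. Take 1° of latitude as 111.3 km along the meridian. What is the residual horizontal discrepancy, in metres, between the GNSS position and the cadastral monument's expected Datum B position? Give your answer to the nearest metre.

Observed coordinate differences: Δφ = -0.00443°, Δλ = +0.00004°.
Converting to metres (1° lat = 111300 m, cos φ = 0.974328): observed ΔN = -493.1 m, observed ΔE = 4.3 m.
Subtracting the expected shift leaves a residual of -493.1 − (-471.1) = -22.0 m north and 4.3 − (-34.9) = 39.2 m east.
Residual distance = √((-22.0)² + 39.2²) = 45.0 m.

45 m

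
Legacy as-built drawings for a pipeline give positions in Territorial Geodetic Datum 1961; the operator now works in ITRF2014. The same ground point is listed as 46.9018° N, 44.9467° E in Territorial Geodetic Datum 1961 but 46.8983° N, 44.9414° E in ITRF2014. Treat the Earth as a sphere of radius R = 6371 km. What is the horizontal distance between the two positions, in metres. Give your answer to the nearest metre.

560 m

Δφ = 46.8983° − 46.9018° = -0.0035°; Δλ = 44.9414° − 44.9467° = -0.0053°.
1° along a meridian = πR/180 = 111195 m.
ΔN = Δφ × 111195 = -389.2 m; ΔE = Δλ × 111195 × cos(46.9018°) = -0.0053 × 111195 × 0.683251 = -402.7 m.
Distance = √(ΔE² + ΔN²) = √((-402.7)² + (-389.2)²) = 560.0 m.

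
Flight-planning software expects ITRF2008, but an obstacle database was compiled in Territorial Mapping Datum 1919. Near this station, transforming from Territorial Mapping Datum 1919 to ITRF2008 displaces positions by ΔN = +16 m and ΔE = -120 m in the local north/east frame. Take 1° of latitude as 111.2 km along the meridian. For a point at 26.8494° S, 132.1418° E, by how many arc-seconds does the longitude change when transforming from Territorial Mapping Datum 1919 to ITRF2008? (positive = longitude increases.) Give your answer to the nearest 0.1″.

At latitude -26.8494°, cos φ = 0.892197.
1° of longitude at this latitude = 111.2 × cos φ = 99.21 km, so Δλ = -120.0 / 99212.3 = -0.0012095° = -4.354″.

Δλ = -4.4″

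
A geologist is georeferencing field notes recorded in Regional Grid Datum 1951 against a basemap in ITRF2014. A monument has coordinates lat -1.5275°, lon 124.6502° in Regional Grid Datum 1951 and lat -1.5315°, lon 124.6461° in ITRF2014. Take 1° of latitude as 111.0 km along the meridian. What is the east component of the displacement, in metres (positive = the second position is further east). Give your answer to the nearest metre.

Δφ = -1.5315° − -1.5275° = -0.0040°; Δλ = 124.6461° − 124.6502° = -0.0041°.
ΔN = Δφ × 111000 = -444.0 m; ΔE = Δλ × 111000 × cos(-1.5275°) = -0.0041 × 111000 × 0.999645 = -454.9 m.

ΔE = -455 m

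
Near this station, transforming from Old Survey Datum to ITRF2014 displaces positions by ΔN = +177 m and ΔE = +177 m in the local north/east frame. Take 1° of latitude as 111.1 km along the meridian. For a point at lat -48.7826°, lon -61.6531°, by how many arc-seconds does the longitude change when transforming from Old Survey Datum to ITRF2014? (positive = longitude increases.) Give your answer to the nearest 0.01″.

Δλ = 8.70″

At latitude -48.7826°, cos φ = 0.658918.
1° of longitude at this latitude = 111.1 × cos φ = 73.21 km, so Δλ = 177.0 / 73205.8 = 0.0024178° = 8.704″.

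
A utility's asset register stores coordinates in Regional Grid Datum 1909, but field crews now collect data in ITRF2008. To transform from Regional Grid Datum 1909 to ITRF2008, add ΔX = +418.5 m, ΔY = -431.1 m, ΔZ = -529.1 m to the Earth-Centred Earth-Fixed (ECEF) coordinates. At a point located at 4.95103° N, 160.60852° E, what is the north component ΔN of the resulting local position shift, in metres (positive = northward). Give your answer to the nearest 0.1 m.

The local north axis is (−sin φ cos λ, −sin φ sin λ, cos φ), giving ΔN = 34.069 + 12.353 − 527.126 = -480.70 m.

ΔN = -480.7 m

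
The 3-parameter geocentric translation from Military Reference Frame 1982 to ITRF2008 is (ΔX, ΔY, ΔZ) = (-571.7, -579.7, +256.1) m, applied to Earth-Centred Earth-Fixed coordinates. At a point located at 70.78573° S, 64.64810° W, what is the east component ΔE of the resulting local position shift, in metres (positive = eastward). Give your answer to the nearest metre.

The local east axis at (φ, λ) is (−sin λ, cos λ, 0), so ΔE = −sin(-64.64810°)·(-571.7) + cos(-64.64810°)·(-579.7) = -764.86 m.

ΔE = -765 m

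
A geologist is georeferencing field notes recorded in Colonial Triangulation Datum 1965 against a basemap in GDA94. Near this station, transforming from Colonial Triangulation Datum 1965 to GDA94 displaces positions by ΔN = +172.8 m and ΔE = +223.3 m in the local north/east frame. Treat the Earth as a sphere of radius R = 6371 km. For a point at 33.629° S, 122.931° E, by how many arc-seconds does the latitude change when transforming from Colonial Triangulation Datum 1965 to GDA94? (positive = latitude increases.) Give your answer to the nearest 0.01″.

Δφ = 5.59″

On a sphere of radius R, 1 rad of latitude = R, so Δφ = ΔN / R = 172.8 / 6371000 = 2.7123e-05 rad = 5.594″.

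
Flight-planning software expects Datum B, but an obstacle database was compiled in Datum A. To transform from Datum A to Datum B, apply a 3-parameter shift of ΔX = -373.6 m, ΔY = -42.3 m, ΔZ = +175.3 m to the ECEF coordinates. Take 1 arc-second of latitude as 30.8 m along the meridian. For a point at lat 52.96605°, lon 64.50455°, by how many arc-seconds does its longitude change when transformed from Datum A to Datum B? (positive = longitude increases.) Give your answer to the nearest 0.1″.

Δλ = 17.2″

sin φ = 0.798279, cos φ = 0.602288, sin λ = 0.902619, cos λ = 0.430439.
East component: ΔE = −sin λ·ΔX + cos λ·ΔY = −(0.902619)(-373.6) + (0.430439)(-42.3) = 319.01 m.
1° of latitude spans 3600 × 30.80 = 110880 m; at latitude φ, 1° of longitude spans that × cos φ = 66781.7 m, so Δλ = 319.01 / 66781.7 × 3600 = 17.197″.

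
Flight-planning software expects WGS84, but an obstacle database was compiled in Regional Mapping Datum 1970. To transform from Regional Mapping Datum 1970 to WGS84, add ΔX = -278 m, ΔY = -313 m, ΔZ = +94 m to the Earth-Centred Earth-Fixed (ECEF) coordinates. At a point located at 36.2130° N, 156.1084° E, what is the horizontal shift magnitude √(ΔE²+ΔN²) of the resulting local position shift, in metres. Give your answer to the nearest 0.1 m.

398.8 m

The local east axis at (φ, λ) is (−sin λ, cos λ, 0), so ΔE = −sin(156.1084°)·(-278) + cos(156.1084°)·(-313) = 398.77 m.
The local north axis is (−sin φ cos λ, −sin φ sin λ, cos φ), giving ΔN = -150.166 + 74.893 + 75.842 = 0.57 m.
Horizontal magnitude = √(ΔE² + ΔN²) = √(398.77² + 0.57²) = 398.77 m.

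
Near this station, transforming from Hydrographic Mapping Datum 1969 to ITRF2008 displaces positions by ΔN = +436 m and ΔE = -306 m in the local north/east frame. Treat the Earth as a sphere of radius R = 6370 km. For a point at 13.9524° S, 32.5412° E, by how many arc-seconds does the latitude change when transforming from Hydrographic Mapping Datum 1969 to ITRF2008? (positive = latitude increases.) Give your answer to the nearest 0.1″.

On a sphere of radius R, 1 rad of latitude = R, so Δφ = ΔN / R = 436.0 / 6370000 = 6.8446e-05 rad = 14.118″.

Δφ = 14.1″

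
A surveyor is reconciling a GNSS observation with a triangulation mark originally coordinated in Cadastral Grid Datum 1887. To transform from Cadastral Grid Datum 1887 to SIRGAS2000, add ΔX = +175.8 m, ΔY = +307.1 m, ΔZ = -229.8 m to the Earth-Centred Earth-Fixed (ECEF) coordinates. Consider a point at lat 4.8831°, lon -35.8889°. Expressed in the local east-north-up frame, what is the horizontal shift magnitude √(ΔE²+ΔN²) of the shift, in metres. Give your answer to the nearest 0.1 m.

418.1 m

The local east axis at (φ, λ) is (−sin λ, cos λ, 0), so ΔE = −sin(-35.8889°)·175.8 + cos(-35.8889°)·307.1 = 351.86 m.
The local north axis is (−sin φ cos λ, −sin φ sin λ, cos φ), giving ΔN = -12.124 + 15.324 − 228.966 = -225.77 m.
Horizontal magnitude = √(ΔE² + ΔN²) = √(351.86² + (-225.77)²) = 418.06 m.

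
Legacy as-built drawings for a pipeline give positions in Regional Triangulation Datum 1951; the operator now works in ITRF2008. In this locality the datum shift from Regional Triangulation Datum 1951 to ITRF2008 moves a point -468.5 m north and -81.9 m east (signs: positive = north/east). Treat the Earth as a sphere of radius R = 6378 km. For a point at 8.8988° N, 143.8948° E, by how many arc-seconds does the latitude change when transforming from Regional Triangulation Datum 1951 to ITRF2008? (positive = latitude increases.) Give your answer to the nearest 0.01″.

On a sphere of radius R, 1 rad of latitude = R, so Δφ = ΔN / R = -468.5 / 6378000 = -7.3456e-05 rad = -15.151″.

Δφ = -15.15″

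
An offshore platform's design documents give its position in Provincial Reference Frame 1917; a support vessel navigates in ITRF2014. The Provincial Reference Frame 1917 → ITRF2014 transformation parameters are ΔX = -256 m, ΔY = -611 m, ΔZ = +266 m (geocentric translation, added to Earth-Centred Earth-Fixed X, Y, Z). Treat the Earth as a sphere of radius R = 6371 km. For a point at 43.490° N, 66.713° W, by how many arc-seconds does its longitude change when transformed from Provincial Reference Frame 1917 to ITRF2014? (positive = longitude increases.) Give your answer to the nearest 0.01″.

Δλ = -21.27″

sin φ = 0.688228, cos φ = 0.725495, sin λ = -0.918536, cos λ = 0.395337.
East component: ΔE = −sin λ·ΔX + cos λ·ΔY = −(-0.918536)(-256) + (0.395337)(-611) = -476.70 m.
1° of latitude spans πR/180 = 111195 m; at latitude φ, 1° of longitude spans that × cos φ = 80671.3 m, so Δλ = -476.70 / 80671.3 × 3600 = -21.273″.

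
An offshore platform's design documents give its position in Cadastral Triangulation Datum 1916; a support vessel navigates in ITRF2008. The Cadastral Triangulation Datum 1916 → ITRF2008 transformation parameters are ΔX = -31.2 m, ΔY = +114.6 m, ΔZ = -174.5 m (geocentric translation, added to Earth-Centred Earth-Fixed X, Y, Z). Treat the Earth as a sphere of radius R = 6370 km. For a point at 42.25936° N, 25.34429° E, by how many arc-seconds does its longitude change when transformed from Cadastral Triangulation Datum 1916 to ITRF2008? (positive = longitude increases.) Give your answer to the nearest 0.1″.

Δλ = 5.1″

sin φ = 0.672488, cos φ = 0.740108, sin λ = 0.428057, cos λ = 0.903752.
East component: ΔE = −sin λ·ΔX + cos λ·ΔY = −(0.428057)(-31.2) + (0.903752)(114.6) = 116.93 m.
1° of latitude spans πR/180 = 111177 m; at latitude φ, 1° of longitude spans that × cos φ = 82283.4 m, so Δλ = 116.93 / 82283.4 × 3600 = 5.116″.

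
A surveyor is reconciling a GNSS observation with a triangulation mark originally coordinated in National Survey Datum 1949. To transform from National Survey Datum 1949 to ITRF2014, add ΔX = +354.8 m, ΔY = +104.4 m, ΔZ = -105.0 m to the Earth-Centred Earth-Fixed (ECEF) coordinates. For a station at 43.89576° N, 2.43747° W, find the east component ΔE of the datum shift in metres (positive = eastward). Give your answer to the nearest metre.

The local east axis at (φ, λ) is (−sin λ, cos λ, 0), so ΔE = −sin(-2.43747°)·354.8 + cos(-2.43747°)·104.4 = 119.39 m.

ΔE = 119 m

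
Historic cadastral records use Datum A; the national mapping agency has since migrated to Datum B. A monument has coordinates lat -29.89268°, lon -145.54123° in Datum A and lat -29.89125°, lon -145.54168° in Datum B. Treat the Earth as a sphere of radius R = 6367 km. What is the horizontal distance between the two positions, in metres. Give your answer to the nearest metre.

Δφ = -29.89125° − -29.89268° = +0.00143°; Δλ = -145.54168° − -145.54123° = -0.00045°.
1° along a meridian = πR/180 = 111125 m.
ΔN = Δφ × 111125 = 158.9 m; ΔE = Δλ × 111125 × cos(-29.89268°) = -0.00045 × 111125 × 0.866960 = -43.4 m.
Distance = √(ΔE² + ΔN²) = √((-43.4)² + 158.9²) = 164.7 m.

165 m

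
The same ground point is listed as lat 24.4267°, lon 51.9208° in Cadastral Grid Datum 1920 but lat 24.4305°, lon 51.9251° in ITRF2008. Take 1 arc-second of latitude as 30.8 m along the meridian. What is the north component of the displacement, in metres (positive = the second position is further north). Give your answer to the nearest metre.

Δφ = 24.4305° − 24.4267° = +0.0038°; Δλ = 51.9251° − 51.9208° = +0.0043°.
1° of latitude = 3600 × 30.80 = 110880 m.
ΔN = Δφ × 110880 = 421.3 m; ΔE = Δλ × 110880 × cos(24.4267°) = +0.0043 × 110880 × 0.910491 = 434.1 m.

ΔN = 421 m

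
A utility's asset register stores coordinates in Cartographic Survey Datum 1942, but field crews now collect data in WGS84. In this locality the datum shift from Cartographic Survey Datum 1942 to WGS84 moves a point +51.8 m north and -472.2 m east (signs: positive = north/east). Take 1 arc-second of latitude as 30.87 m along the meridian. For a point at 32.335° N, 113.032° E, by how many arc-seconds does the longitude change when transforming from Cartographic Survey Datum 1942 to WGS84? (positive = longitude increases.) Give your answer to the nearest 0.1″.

At latitude 32.335°, cos φ = 0.844935.
1″ of longitude at this latitude = 30.87 × cos φ = 26.0832 m, so Δλ = -472.2 / 26.0832 = -18.104″.

Δλ = -18.1″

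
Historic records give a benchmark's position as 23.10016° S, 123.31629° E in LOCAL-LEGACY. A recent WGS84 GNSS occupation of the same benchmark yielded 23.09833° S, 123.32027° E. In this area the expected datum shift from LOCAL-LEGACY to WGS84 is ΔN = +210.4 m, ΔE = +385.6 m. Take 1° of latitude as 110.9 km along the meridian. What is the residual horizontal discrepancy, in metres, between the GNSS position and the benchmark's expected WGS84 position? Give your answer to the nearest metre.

Observed coordinate differences: Δφ = +0.00183°, Δλ = +0.00398°.
Converting to metres (1° lat = 110900 m, cos φ = 0.919820): observed ΔN = 202.9 m, observed ΔE = 406.0 m.
Subtracting the expected shift leaves a residual of 202.9 − (210.4) = -7.5 m north and 406.0 − (385.6) = 20.4 m east.
Residual distance = √((-7.5)² + 20.4²) = 21.7 m.

22 m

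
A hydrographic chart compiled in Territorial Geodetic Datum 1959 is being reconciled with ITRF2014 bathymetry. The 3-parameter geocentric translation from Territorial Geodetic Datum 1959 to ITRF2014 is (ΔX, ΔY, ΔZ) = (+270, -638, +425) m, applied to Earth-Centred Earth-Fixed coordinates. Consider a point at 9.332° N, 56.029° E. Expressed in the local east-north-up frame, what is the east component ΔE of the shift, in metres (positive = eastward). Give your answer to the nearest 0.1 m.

At φ = 9.332°, λ = 56.029°: sin φ = 0.162155, cos φ = 0.986765, sin λ = 0.829320, cos λ = 0.558773.
ΔE = −sin λ·ΔX + cos λ·ΔY = −(0.829320)·(270) + (0.558773)·(-638) = -580.41 m.

ΔE = -580.4 m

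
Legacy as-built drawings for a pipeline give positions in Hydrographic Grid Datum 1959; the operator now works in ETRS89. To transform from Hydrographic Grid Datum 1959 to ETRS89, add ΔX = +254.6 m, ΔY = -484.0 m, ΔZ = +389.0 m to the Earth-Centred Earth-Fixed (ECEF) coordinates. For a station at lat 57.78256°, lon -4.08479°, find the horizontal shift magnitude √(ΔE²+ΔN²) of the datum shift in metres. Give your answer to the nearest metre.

466 m

At φ = 57.78256°, λ = -4.08479°: sin φ = 0.846031, cos φ = 0.533134, sin λ = -0.071233, cos λ = 0.997460.
ΔE = −sin λ·ΔX + cos λ·ΔY = −(-0.071233)·(254.6) + (0.997460)·(-484.0) = -464.63 m.
ΔN = −sin φ cos λ·ΔX − sin φ sin λ·ΔY + cos φ·ΔZ = −(0.846031)(0.997460)(254.6) − (0.846031)(-0.071233)(-484.0) + (0.533134)(389.0) = -36.63 m.
Horizontal magnitude = √(ΔE² + ΔN²) = √((-464.63)² + (-36.63)²) = 466.08 m.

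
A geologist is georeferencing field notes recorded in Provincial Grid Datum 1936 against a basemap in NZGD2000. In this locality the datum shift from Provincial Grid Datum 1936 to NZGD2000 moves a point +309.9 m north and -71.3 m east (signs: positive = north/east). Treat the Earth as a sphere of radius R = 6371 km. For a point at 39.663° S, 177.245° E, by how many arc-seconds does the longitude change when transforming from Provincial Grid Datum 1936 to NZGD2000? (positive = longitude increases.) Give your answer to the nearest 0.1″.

At latitude -39.663°, cos φ = 0.769812.
One radian of longitude at latitude φ spans R cos φ, so Δλ = ΔE / (R cos φ) = -71.3 / (6371000 × 0.769812) = -1.4538e-05 rad = -2.999″.

Δλ = -3.0″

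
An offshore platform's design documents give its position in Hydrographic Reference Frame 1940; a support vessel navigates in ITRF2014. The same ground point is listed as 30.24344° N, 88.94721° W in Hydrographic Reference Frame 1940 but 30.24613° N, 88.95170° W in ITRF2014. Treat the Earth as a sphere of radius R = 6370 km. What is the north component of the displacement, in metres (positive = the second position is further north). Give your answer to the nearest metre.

Δφ = 30.24613° − 30.24344° = +0.00269°; Δλ = -88.95170° − -88.94721° = -0.00449°.
1° along a meridian = πR/180 = 111177 m.
ΔN = Δφ × 111177 = 299.1 m; ΔE = Δλ × 111177 × cos(30.24344°) = -0.00449 × 111177 × 0.863893 = -431.2 m.

ΔN = 299 m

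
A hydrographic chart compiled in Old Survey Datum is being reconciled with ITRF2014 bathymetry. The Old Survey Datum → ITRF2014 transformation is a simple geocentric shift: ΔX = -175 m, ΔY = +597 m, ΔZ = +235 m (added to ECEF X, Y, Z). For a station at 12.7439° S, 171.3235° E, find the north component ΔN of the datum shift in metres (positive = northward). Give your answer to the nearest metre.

ΔN = 287 m

The local north axis is (−sin φ cos λ, −sin φ sin λ, cos φ), giving ΔN = 38.162 + 19.867 + 229.211 = 287.24 m.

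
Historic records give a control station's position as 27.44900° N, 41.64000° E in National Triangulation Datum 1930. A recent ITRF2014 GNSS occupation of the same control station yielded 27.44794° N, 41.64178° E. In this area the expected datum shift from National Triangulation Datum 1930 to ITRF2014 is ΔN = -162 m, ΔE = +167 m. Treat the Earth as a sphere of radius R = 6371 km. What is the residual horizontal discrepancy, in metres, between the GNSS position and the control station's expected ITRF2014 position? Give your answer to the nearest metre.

Observed coordinate differences: Δφ = -0.00106°, Δλ = +0.00178°.
Converting to metres (1° lat = 111195 m, cos φ = 0.887421): observed ΔN = -117.9 m, observed ΔE = 175.6 m.
Subtracting the expected shift leaves a residual of -117.9 − (-162) = 44.1 m north and 175.6 − (167) = 8.6 m east.
Residual distance = √(44.1² + 8.6²) = 45.0 m.

45 m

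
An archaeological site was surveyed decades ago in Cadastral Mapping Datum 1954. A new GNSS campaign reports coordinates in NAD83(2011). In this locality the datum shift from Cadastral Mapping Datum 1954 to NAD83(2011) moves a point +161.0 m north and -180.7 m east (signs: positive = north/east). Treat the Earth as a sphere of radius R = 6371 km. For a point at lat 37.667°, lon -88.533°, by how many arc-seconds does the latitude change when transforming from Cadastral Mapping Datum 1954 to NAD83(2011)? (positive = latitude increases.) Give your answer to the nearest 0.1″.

Δφ = 5.2″

On a sphere of radius R, 1 rad of latitude = R, so Δφ = ΔN / R = 161.0 / 6371000 = 2.5271e-05 rad = 5.212″.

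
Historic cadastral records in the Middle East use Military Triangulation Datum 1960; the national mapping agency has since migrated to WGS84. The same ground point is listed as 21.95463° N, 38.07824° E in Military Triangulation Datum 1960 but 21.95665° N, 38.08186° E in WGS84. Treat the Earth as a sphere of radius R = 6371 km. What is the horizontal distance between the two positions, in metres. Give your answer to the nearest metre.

436 m

Δφ = 21.95665° − 21.95463° = +0.00202°; Δλ = 38.08186° − 38.07824° = +0.00362°.
1° along a meridian = πR/180 = 111195 m.
ΔN = Δφ × 111195 = 224.6 m; ΔE = Δλ × 111195 × cos(21.95463°) = +0.00362 × 111195 × 0.927480 = 373.3 m.
Distance = √(ΔE² + ΔN²) = √(373.3² + 224.6²) = 435.7 m.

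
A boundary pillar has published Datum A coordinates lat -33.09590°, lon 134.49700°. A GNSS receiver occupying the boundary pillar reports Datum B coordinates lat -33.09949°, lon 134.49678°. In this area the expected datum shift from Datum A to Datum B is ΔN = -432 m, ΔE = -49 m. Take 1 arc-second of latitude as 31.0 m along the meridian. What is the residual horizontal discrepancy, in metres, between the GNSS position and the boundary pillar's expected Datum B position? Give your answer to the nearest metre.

Observed coordinate differences: Δφ = -0.00359°, Δλ = -0.00022°.
Converting to metres (1° lat = 111600 m, cos φ = 0.837758): observed ΔN = -400.6 m, observed ΔE = -20.6 m.
Subtracting the expected shift leaves a residual of -400.6 − (-432) = 31.4 m north and -20.6 − (-49) = 28.4 m east.
Residual distance = √(31.4² + 28.4²) = 42.3 m.

42 m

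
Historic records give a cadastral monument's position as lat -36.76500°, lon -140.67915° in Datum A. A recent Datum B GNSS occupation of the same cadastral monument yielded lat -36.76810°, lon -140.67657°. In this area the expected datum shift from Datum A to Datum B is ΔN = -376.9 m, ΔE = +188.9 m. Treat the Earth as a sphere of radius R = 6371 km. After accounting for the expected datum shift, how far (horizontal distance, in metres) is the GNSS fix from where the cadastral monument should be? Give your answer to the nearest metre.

Observed coordinate differences: Δφ = -0.00310°, Δλ = +0.00258°.
Converting to metres (1° lat = 111195 m, cos φ = 0.801097): observed ΔN = -344.7 m, observed ΔE = 229.8 m.
Subtracting the expected shift leaves a residual of -344.7 − (-376.9) = 32.2 m north and 229.8 − (188.9) = 40.9 m east.
Residual distance = √(32.2² + 40.9²) = 52.1 m.

52 m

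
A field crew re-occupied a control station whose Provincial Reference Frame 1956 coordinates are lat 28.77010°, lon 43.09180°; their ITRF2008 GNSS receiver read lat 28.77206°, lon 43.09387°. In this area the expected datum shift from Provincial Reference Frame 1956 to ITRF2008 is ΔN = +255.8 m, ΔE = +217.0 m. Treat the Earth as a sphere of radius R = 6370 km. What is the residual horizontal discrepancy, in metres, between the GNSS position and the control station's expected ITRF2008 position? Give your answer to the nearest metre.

Observed coordinate differences: Δφ = +0.00196°, Δλ = +0.00207°.
Converting to metres (1° lat = 111177 m, cos φ = 0.876558): observed ΔN = 217.9 m, observed ΔE = 201.7 m.
Subtracting the expected shift leaves a residual of 217.9 − (255.8) = -37.9 m north and 201.7 − (217.0) = -15.3 m east.
Residual distance = √((-37.9)² + (-15.3)²) = 40.9 m.

41 m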